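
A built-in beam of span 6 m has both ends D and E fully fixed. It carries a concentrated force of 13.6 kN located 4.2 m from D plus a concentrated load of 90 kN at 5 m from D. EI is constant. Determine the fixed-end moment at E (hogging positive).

M_E = 74.5 kN·m

Take the two fixed-end moments M_D, M_E as redundants; the released structure is the simple span DE.
On the primary (simply-supported) span, the end slopes from the loading are:
  at D: point load 13.6 at a = 4.2: Pab(L + b)/(6LEI) = 22.28/EI
  at E: point load 13.6 at a = 4.2: Pab(L + a)/(6LEI) = 29.13/EI
  at D: point load 90 at a = 5: Pab(L + b)/(6LEI) = 87.5/EI
  at E: point load 90 at a = 5: Pab(L + a)/(6LEI) = 137.5/EI
  θ_D0 = 109.8/EI,  θ_E0 = 166.6/EI
Flexibility coefficients: a unit moment at one end gives L/(3EI) there and L/(6EI) at the far end, so f₁₁ = f₂₂ = 2/EI and f₁₂ = f₂₁ = 1/EI.
Compatibility — zero rotation at each built-in end:
  2 M_D + 1 M_E = 109.8
  1 M_D + 2 M_E = 166.6
Solving the pair gives M_D = 17.64 kN·m and M_E = 74.5 kN·m (hogging).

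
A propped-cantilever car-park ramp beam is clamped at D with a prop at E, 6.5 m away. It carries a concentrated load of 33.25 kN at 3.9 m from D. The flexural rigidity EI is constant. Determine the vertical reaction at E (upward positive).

Take the reaction at E as the redundant and release it; the primary structure is a cantilever fixed at D.
Primary-structure tip deflection at E by superposition:
  point load 33.25 at a = 3.9: Pa²(3L − a)/(6EI) = 1315/EI
Tip deflection under a unit load at E: L³/(3EI) = 91.54/EI.
The prop prevents deflection at E: R_E = δ_0/δ_{EE} = 1315/91.54 = 14.36 kN.

R_E = 14.36 kN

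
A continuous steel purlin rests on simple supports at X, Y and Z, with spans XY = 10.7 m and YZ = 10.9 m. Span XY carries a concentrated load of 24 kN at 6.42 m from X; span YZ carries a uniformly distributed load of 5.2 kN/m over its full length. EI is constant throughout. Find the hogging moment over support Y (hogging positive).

Release continuity at Y by inserting a hinge; the redundant is the internal moment M_Y. The primary structure is two simply-supported spans XY and YZ.
End slopes at the hinge Y, treating each span as simply supported:
  span XY: point load 24 at a = 6.42: Pab(L + a)/(6LEI) = 175.9/EI
  span YZ: UDL 5.2: wL³/(24EI) = 280.6/EI
  relative rotation θ_0 = (175.9 + 280.6)/EI = 456.4/EI
A unit hogging moment at Y produces rotation L₁/(3EI) + L₂/(3EI) = 7.2/EI.
Compatibility: M_Y·(L₁+L₂)/(3EI) = θ_0, giving M_Y = 63.4 kN·m (hogging).

M_Y = 63.4 kN·m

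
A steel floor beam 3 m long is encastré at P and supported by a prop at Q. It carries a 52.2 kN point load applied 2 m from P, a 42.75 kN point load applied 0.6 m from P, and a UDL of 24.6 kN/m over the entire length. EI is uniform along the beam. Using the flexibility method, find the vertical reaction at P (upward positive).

Release the roller at Q. Primary structure: cantilever fixed at P.
Downward deflection at the released point Q due to the loads:
  point load 52.2 at a = 2: Pa²(3L − a)/(6EI) = 243.6/EI
  point load 42.75 at a = 0.6: Pa²(3L − a)/(6EI) = 21.55/EI
  UDL 24.6: wL⁴/(8EI) = 249.1/EI
  δ_0 = 514.2/EI
Flexibility coefficient — unit upward force at Q: δ_{QQ} = L³/(3EI) = 9/EI.
Compatibility at Q: δ_0 − R_Q·δ_{QQ} = 0, so R_Q = 514.2/9 = 57.14 kN.
Vertical equilibrium: R_P = ΣP − R_Q = 168.8 − 57.14 = 111.6 kN.

R_P = 111.6 kN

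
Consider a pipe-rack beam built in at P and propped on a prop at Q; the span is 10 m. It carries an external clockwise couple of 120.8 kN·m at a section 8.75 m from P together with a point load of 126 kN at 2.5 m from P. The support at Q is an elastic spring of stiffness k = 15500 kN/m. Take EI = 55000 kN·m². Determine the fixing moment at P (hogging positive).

Remove the prop at Q; the released (primary) structure is a cantilever built in at P.
Primary-structure tip deflection at Q by superposition:
  clockwise couple 120.8 at a = 8.75: M₀a(2L − a)/(2EI) = 5946/EI
  point load 126 at a = 2.5: Pa²(3L − a)/(6EI) = 3609/EI
  δ_0 = 9555/EI
Tip deflection under a unit load at Q: L³/(3EI) = 333.3/EI.
With EI = 55000 kN·m²: δ_0 = 0.17373 m and δ_{QQ} = 0.006061 m/kN.
Compatibility — the spring shortens by R_Q/k under the reaction it provides: δ_0 − R_Q·δ_{QQ} = R_Q/k. With 1/k = 0.000065 m/kN, R_Q = δ_0 / (δ_{QQ} + 1/k) = 0.17373 / (0.006061 + 0.000065) = 28.36 kN.
Moment equilibrium about P: M_P = Σ(load moments about P) − R_Q·L = 435.8 − 28.36×10 = 152.2 kN·m.

M_P = 152.2 kN·m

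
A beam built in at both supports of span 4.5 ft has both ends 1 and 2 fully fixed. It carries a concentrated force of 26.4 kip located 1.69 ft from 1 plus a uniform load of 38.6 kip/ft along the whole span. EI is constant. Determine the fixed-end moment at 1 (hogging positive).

M_1 = 82.53 kip·ft

Release both end moments; the primary structure is a simply-supported span 12 with redundants M_1 and M_2.
On the primary (simply-supported) span, the end slopes from the loading are:
  at 1: point load 26.4 at a = 1.69: Pab(L + b)/(6LEI) = 33.94/EI
  at 2: point load 26.4 at a = 1.69: Pab(L + a)/(6LEI) = 28.74/EI
  at 1: UDL 38.6: wL³/(24EI) = 146.6/EI
  at 2: UDL 38.6: wL³/(24EI) = 146.6/EI
  θ_10 = 180.5/EI,  θ_20 = 175.3/EI
Flexibility coefficients: a unit moment at one end gives L/(3EI) there and L/(6EI) at the far end, so f₁₁ = f₂₂ = 1.5/EI and f₁₂ = f₂₁ = 0.75/EI.
Compatibility — zero rotation at each built-in end:
  1.5 M_1 + 0.75 M_2 = 180.5
  0.75 M_1 + 1.5 M_2 = 175.3
Solving the pair gives M_1 = 82.53 kip·ft and M_2 = 75.6 kip·ft (hogging).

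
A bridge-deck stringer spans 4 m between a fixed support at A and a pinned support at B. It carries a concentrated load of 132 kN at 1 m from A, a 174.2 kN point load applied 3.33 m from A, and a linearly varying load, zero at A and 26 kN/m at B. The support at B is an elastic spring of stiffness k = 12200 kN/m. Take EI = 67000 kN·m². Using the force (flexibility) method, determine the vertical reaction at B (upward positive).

Choose R_B as the redundant. The primary structure is the cantilever fixed at A.
Deflection at B on the released cantilever, summing each load's contribution:
  point load 132 at a = 1: Pa²(3L − a)/(6EI) = 242/EI
  point load 174.2 at a = 3.33: Pa²(3L − a)/(6EI) = 2791/EI
  triangular load, peak 26 at the free end: 11w₀L⁴/(120EI) = 610.1/EI
  δ_0 = 3643/EI
Tip deflection under a unit load at B: L³/(3EI) = 21.33/EI.
With EI = 67000 kN·m²: δ_0 = 0.054379 m and δ_{BB} = 0.000318 m/kN.
Compatibility — the spring shortens by R_B/k under the reaction it provides: δ_0 − R_B·δ_{BB} = R_B/k. With 1/k = 0.000082 m/kN, R_B = δ_0 / (δ_{BB} + 1/k) = 0.054379 / (0.000318 + 0.000082) = 135.8 kN.

R_B = 135.8 kN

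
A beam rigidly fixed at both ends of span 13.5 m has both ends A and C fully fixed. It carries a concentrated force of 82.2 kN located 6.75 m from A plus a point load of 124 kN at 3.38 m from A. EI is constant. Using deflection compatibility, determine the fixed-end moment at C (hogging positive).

M_C = 217.4 kN·m

Release both end moments; the primary structure is a simply-supported span AC with redundants M_A and M_C.
Simple-span end rotations at A and C under the given loads:
  at A: point load 82.2 at a = 6.75: Pab(L + b)/(6LEI) = 936.3/EI
  at C: point load 82.2 at a = 6.75: Pab(L + a)/(6LEI) = 936.3/EI
  at A: point load 124 at a = 3.38: Pab(L + b)/(6LEI) = 1237/EI
  at C: point load 124 at a = 3.38: Pab(L + a)/(6LEI) = 883.9/EI
  θ_A0 = 2173/EI,  θ_C0 = 1820/EI
Flexibility coefficients: a unit moment at one end gives L/(3EI) there and L/(6EI) at the far end, so f₁₁ = f₂₂ = 4.5/EI and f₁₂ = f₂₁ = 2.25/EI.
Compatibility — zero rotation at each built-in end:
  4.5 M_A + 2.25 M_C = 2173
  2.25 M_A + 4.5 M_C = 1820
Solving the pair gives M_A = 374.2 kN·m and M_C = 217.4 kN·m (hogging).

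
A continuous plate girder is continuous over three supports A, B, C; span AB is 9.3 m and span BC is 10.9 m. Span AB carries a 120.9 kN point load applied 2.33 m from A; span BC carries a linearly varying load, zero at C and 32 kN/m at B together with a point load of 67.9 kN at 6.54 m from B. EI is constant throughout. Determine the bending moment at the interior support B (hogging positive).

M_B = 264.6 kN·m

Insert a hinge at B; M_B is the redundant, and each span becomes simply supported.
Discontinuity in slope at B on the released structure — sum the simple-span end rotations:
  span AB: point load 120.9 at a = 2.33: Pab(L + a)/(6LEI) = 409.2/EI
  span BC: triangular load, peak 32: w₀L³/(45EI) = 920.9/EI
  span BC: point load 67.9 at a = 6.54: Pab(L + b)/(6LEI) = 451.8/EI
  relative rotation θ_0 = (409.2 + 1373)/EI = 1782/EI
A unit hogging moment at B produces rotation L₁/(3EI) + L₂/(3EI) = 6.733/EI.
Compatibility: M_B·(L₁+L₂)/(3EI) = θ_0, giving M_B = 264.6 kN·m (hogging).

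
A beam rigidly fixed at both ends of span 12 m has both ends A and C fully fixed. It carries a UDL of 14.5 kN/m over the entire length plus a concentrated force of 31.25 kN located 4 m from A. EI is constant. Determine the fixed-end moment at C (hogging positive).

Release both end moments; the primary structure is a simply-supported span AC with redundants M_A and M_C.
End rotations of the released simple span under the applied load (×1/EI):
  at A: UDL 14.5: wL³/(24EI) = 1044/EI
  at C: UDL 14.5: wL³/(24EI) = 1044/EI
  at A: point load 31.25 at a = 4: Pab(L + b)/(6LEI) = 277.8/EI
  at C: point load 31.25 at a = 4: Pab(L + a)/(6LEI) = 222.2/EI
  θ_A0 = 1322/EI,  θ_C0 = 1266/EI
Flexibility coefficients: a unit moment at one end gives L/(3EI) there and L/(6EI) at the far end, so f₁₁ = f₂₂ = 4/EI and f₁₂ = f₂₁ = 2/EI.
Compatibility — zero rotation at each built-in end:
  4 M_A + 2 M_C = 1322
  2 M_A + 4 M_C = 1266
Solving the pair gives M_A = 229.6 kN·m and M_C = 201.8 kN·m (hogging).

M_C = 201.8 kN·m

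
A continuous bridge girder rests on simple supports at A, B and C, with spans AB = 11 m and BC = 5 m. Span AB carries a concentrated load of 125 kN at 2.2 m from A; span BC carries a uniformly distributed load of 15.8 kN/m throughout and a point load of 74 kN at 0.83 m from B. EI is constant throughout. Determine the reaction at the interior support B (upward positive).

R_B = 161.4 kN

Insert a hinge at B; M_B is the redundant, and each span becomes simply supported.
Discontinuity in slope at B on the released structure — sum the simple-span end rotations:
  span AB: point load 125 at a = 2.2: Pab(L + a)/(6LEI) = 484/EI
  span BC: UDL 15.8: wL³/(24EI) = 82.29/EI
  span BC: point load 74 at a = 0.83: Pab(L + b)/(6LEI) = 78.29/EI
  relative rotation θ_0 = (484 + 160.6)/EI = 644.6/EI
A unit hogging moment at B produces rotation L₁/(3EI) + L₂/(3EI) = 5.333/EI.
Slope continuity at B: θ_0 = M_B·5.333/EI, so M_B = 644.6/5.333 = 120.9 kN·m (hogging).
Span AB, ΣM about A with M_B applied at B: R_B^{AB}·11 = 275 + 120.9, so R_B^{AB} = 35.99 kN and R_A = 125 − 35.99 = 89.01 kN.
Span BC, ΣM about C: R_B^{BC}·5 = 506.1 + 120.9, so R_B^{BC} = 125.4 kN and R_C = 153 − 125.4 = 27.61 kN.
R_B = 35.99 + 125.4 = 161.4 kN.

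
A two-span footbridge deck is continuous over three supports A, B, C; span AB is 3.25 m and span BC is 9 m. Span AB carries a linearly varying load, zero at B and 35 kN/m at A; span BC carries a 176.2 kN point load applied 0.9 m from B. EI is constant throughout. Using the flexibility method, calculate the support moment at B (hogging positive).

Take M_B as the redundant. Released structure: two simple spans AB and BC with a hinge at B.
End slopes at the hinge B, treating each span as simply supported:
  span AB: triangular load, peak 35: 7w₀L³/(360EI) = 23.36/EI
  span BC: point load 176.2 at a = 0.9: Pab(L + b)/(6LEI) = 406.8/EI
  relative rotation θ_0 = (23.36 + 406.8)/EI = 430.1/EI
A unit hogging moment at B produces rotation L₁/(3EI) + L₂/(3EI) = 4.083/EI.
Slope continuity at B: θ_0 = M_B·4.083/EI, so M_B = 430.1/4.083 = 105.3 kN·m (hogging).

M_B = 105.3 kN·m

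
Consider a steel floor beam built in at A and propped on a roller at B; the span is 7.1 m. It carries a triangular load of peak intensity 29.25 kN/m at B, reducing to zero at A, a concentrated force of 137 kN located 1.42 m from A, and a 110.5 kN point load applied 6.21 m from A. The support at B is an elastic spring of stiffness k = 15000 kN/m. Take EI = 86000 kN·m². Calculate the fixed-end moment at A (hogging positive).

M_A = 324.8 kN·m

Choose R_B as the redundant. The primary structure is the cantilever fixed at A.
Free-end deflection of the primary structure under the applied loading (downward +):
  triangular load, peak 29.25 at the free end: 11w₀L⁴/(120EI) = 6814/EI
  point load 137 at a = 1.42: Pa²(3L − a)/(6EI) = 915.3/EI
  point load 110.5 at a = 6.21: Pa²(3L − a)/(6EI) = 10717/EI
  δ_0 = 18446/EI
Flexibility coefficient — unit upward force at B: δ_{BB} = L³/(3EI) = 119.3/EI.
With EI = 86000 kN·m²: δ_0 = 0.21449 m and δ_{BB} = 0.001387 m/kN.
Compatibility — the spring shortens by R_B/k under the reaction it provides: δ_0 − R_B·δ_{BB} = R_B/k. With 1/k = 0.000067 m/kN, R_B = δ_0 / (δ_{BB} + 1/k) = 0.21449 / (0.001387 + 0.000067) = 147.5 kN.
Moment equilibrium about A: M_A = Σ(load moments about A) − R_B·L = 1372 − 147.5×7.1 = 324.8 kN·m.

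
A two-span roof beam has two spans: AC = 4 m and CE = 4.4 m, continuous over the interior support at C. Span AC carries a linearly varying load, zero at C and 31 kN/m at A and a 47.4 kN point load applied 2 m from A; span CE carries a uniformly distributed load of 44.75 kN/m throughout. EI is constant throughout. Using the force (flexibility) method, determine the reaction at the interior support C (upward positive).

Release continuity at C by inserting a hinge; the redundant is the internal moment M_C. The primary structure is two simply-supported spans AC and CE.
Rotations at C on the released spans (each span's end-slope, ×1/EI):
  span AC: triangular load, peak 31: 7w₀L³/(360EI) = 38.58/EI
  span AC: point load 47.4 at a = 2: Pab(L + a)/(6LEI) = 47.4/EI
  span CE: UDL 44.75: wL³/(24EI) = 158.8/EI
  relative rotation θ_0 = (85.98 + 158.8)/EI = 244.8/EI
A unit hogging moment at C produces rotation L₁/(3EI) + L₂/(3EI) = 2.8/EI.
Slope continuity at C: θ_0 = M_C·2.8/EI, so M_C = 244.8/2.8 = 87.43 kN·m (hogging).
Span AC, ΣM about A with M_C applied at C: R_C^{AC}·4 = 177.5 + 87.43, so R_C^{AC} = 66.22 kN and R_A = 109.4 − 66.22 = 43.18 kN.
Span CE, ΣM about E: R_C^{CE}·4.4 = 433.2 + 87.43, so R_C^{CE} = 118.3 kN and R_E = 196.9 − 118.3 = 78.58 kN.
R_C = 66.22 + 118.3 = 184.5 kN.

R_C = 184.5 kN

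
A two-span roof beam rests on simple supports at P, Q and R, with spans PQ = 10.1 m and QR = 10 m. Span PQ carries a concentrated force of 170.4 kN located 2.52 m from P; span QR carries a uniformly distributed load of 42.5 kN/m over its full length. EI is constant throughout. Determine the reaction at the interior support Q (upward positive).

R_Q = 327.7 kN

Release continuity at Q by inserting a hinge; the redundant is the internal moment M_Q. The primary structure is two simply-supported spans PQ and QR.
End slopes at the hinge Q, treating each span as simply supported:
  span PQ: point load 170.4 at a = 2.52: Pab(L + a)/(6LEI) = 677.8/EI
  span QR: UDL 42.5: wL³/(24EI) = 1771/EI
  relative rotation θ_0 = (677.8 + 1771)/EI = 2449/EI
A unit hogging moment at Q produces rotation L₁/(3EI) + L₂/(3EI) = 6.7/EI.
Slope continuity at Q: θ_0 = M_Q·6.7/EI, so M_Q = 2449/6.7 = 365.5 kN·m (hogging).
Span PQ, ΣM about P with M_Q applied at Q: R_Q^{PQ}·10.1 = 429.4 + 365.5, so R_Q^{PQ} = 78.7 kN and R_P = 170.4 − 78.7 = 91.7 kN.
Span QR, ΣM about R: R_Q^{QR}·10 = 2125 + 365.5, so R_Q^{QR} = 249 kN and R_R = 425 − 249 = 176 kN.
R_Q = 78.7 + 249 = 327.7 kN.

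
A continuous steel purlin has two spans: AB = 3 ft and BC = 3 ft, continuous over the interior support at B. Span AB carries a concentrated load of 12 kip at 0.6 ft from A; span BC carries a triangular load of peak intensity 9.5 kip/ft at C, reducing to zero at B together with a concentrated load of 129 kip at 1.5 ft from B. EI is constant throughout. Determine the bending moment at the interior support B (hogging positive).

Take M_B as the redundant. Released structure: two simple spans AB and BC with a hinge at B.
Rotations at B on the released spans (each span's end-slope, ×1/EI):
  span AB: point load 12 at a = 0.6: Pab(L + a)/(6LEI) = 3.456/EI
  span BC: triangular load, peak 9.5: 7w₀L³/(360EI) = 4.987/EI
  span BC: point load 129 at a = 1.5: Pab(L + b)/(6LEI) = 72.56/EI
  relative rotation θ_0 = (3.456 + 77.55)/EI = 81.01/EI
A unit hogging moment at B produces rotation L₁/(3EI) + L₂/(3EI) = 2/EI.
Compatibility: M_B·(L₁+L₂)/(3EI) = θ_0, giving M_B = 40.5 kip·ft (hogging).

M_B = 40.5 kip·ft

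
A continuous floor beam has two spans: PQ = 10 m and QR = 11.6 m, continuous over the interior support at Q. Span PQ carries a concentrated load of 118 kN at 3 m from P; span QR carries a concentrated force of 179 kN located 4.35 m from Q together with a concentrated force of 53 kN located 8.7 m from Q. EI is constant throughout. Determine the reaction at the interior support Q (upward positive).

R_Q = 221.2 kN

Release continuity at Q by inserting a hinge; the redundant is the internal moment M_Q. The primary structure is two simply-supported spans PQ and QR.
End slopes at the hinge Q, treating each span as simply supported:
  span PQ: point load 118 at a = 3: Pab(L + a)/(6LEI) = 536.9/EI
  span QR: point load 179 at a = 4.35: Pab(L + b)/(6LEI) = 1529/EI
  span QR: point load 53 at a = 8.7: Pab(L + b)/(6LEI) = 278.6/EI
  relative rotation θ_0 = (536.9 + 1807)/EI = 2344/EI
A unit hogging moment at Q produces rotation L₁/(3EI) + L₂/(3EI) = 7.2/EI.
Slope continuity at Q: θ_0 = M_Q·7.2/EI, so M_Q = 2344/7.2 = 325.6 kN·m (hogging).
Span PQ, ΣM about P with M_Q applied at Q: R_Q^{PQ}·10 = 354 + 325.6, so R_Q^{PQ} = 67.96 kN and R_P = 118 − 67.96 = 50.04 kN.
Span QR, ΣM about R: R_Q^{QR}·11.6 = 1451 + 325.6, so R_Q^{QR} = 153.2 kN and R_R = 232 − 153.2 = 78.81 kN.
R_Q = 67.96 + 153.2 = 221.2 kN.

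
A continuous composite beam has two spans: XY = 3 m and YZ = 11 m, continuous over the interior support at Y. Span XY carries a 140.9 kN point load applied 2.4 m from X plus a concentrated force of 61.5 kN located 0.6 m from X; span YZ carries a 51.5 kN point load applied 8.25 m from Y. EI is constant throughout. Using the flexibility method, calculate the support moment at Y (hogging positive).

M_Y = 69 kN·m

Take M_Y as the redundant. Released structure: two simple spans XY and YZ with a hinge at Y.
Rotations at Y on the released spans (each span's end-slope, ×1/EI):
  span XY: point load 140.9 at a = 2.4: Pab(L + a)/(6LEI) = 60.87/EI
  span XY: point load 61.5 at a = 0.6: Pab(L + a)/(6LEI) = 17.71/EI
  span YZ: point load 51.5 at a = 8.25: Pab(L + b)/(6LEI) = 243.4/EI
  relative rotation θ_0 = (78.58 + 243.4)/EI = 322/EI
A unit hogging moment at Y produces rotation L₁/(3EI) + L₂/(3EI) = 4.667/EI.
Compatibility: M_Y·(L₁+L₂)/(3EI) = θ_0, giving M_Y = 69 kN·m (hogging).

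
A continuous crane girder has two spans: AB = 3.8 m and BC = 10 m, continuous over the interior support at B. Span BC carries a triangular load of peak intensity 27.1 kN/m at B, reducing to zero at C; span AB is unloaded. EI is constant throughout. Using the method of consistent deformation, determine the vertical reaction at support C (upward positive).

R_C = 32.07 kN

Take M_B as the redundant. Released structure: two simple spans AB and BC with a hinge at B.
End slopes at the hinge B, treating each span as simply supported:
  span BC: triangular load, peak 27.1: w₀L³/(45EI) = 602.2/EI
  relative rotation θ_0 = (0 + 602.2)/EI = 602.2/EI
A unit hogging moment at B produces rotation L₁/(3EI) + L₂/(3EI) = 4.6/EI.
Slope continuity at B: θ_0 = M_B·4.6/EI, so M_B = 602.2/4.6 = 130.9 kN·m (hogging).
Span BC, ΣM about C: R_B^{BC}·10 = 903.3 + 130.9, so R_B^{BC} = 103.4 kN and R_C = 135.5 − 103.4 = 32.07 kN.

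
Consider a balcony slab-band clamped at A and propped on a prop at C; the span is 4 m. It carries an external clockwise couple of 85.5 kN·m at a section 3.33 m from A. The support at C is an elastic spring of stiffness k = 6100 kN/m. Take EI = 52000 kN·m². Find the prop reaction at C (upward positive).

Take the reaction at C as the redundant and release it; the primary structure is a cantilever fixed at A.
Downward deflection at the released point C due to the loads:
  clockwise couple 85.5 at a = 3.33: M₀a(2L − a)/(2EI) = 664.8/EI
Tip deflection under a unit load at C: L³/(3EI) = 21.33/EI.
With EI = 52000 kN·m²: δ_0 = 0.012785 m and δ_{CC} = 0.00041 m/kN.
Compatibility — the spring shortens by R_C/k under the reaction it provides: δ_0 − R_C·δ_{CC} = R_C/k. With 1/k = 0.000164 m/kN, R_C = δ_0 / (δ_{CC} + 1/k) = 0.012785 / (0.00041 + 0.000164) = 22.27 kN.

R_C = 22.27 kN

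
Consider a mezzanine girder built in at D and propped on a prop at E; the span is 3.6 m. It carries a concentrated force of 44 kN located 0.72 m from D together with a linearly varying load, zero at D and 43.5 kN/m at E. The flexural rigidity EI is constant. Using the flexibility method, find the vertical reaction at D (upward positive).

R_D = 76.77 kN

Take the reaction at E as the redundant and release it; the primary structure is a cantilever fixed at D.
Primary-structure tip deflection at E by superposition:
  point load 44 at a = 0.72: Pa²(3L − a)/(6EI) = 38.32/EI
  triangular load, peak 43.5 at the free end: 11w₀L⁴/(120EI) = 669.7/EI
  δ_0 = 708.1/EI
Flexibility coefficient — unit upward force at E: δ_{EE} = L³/(3EI) = 15.55/EI.
The prop prevents deflection at E: R_E = δ_0/δ_{EE} = 708.1/15.55 = 45.53 kN.
Vertical equilibrium: R_D = ΣP − R_E = 122.3 − 45.53 = 76.77 kN.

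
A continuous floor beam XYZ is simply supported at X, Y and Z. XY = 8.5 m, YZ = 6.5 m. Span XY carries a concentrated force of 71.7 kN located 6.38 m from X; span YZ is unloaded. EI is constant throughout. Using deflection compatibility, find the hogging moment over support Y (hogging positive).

Insert a hinge at Y; M_Y is the redundant, and each span becomes simply supported.
End slopes at the hinge Y, treating each span as simply supported:
  span XY: point load 71.7 at a = 6.38: Pab(L + a)/(6LEI) = 282.9/EI
  relative rotation θ_0 = (282.9 + 0)/EI = 282.9/EI
A unit hogging moment at Y produces rotation L₁/(3EI) + L₂/(3EI) = 5/EI.
Compatibility: M_Y·(L₁+L₂)/(3EI) = θ_0, giving M_Y = 56.59 kN·m (hogging).

M_Y = 56.59 kN·m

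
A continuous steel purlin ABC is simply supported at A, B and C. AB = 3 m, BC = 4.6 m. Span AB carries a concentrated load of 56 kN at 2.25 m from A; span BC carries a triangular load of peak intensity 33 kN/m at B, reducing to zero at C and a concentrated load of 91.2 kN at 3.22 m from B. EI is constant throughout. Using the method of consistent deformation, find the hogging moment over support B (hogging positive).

M_B = 73.72 kN·m

Take M_B as the redundant. Released structure: two simple spans AB and BC with a hinge at B.
Rotations at B on the released spans (each span's end-slope, ×1/EI):
  span AB: point load 56 at a = 2.25: Pab(L + a)/(6LEI) = 27.56/EI
  span BC: triangular load, peak 33: w₀L³/(45EI) = 71.38/EI
  span BC: point load 91.2 at a = 3.22: Pab(L + b)/(6LEI) = 87.81/EI
  relative rotation θ_0 = (27.56 + 159.2)/EI = 186.7/EI
A unit hogging moment at B produces rotation L₁/(3EI) + L₂/(3EI) = 2.533/EI.
Slope continuity at B: θ_0 = M_B·2.533/EI, so M_B = 186.7/2.533 = 73.72 kN·m (hogging).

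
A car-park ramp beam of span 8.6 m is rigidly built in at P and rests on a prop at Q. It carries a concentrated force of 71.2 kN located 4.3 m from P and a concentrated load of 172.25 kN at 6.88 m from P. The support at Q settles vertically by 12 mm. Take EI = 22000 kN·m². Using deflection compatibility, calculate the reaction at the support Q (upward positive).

R_Q = 142.3 kN

Take the reaction at Q as the redundant and release it; the primary structure is a cantilever fixed at P.
Downward deflection at the released point Q due to the loads:
  point load 71.2 at a = 4.3: Pa²(3L − a)/(6EI) = 4717/EI
  point load 172.25 at a = 6.88: Pa²(3L − a)/(6EI) = 25710/EI
  δ_0 = 30428/EI
Tip deflection under a unit load at Q: L³/(3EI) = 212/EI.
With EI = 22000 kN·m²: δ_0 = 1.3831 m and δ_{QQ} = 0.009637 m/kN.
Compatibility — the beam at Q must follow the support down by 0.012 m: δ_0 − R_Q·δ_{QQ} = 0.012, so R_Q = (1.3831 − 0.012)/0.009637 = 142.3 kN.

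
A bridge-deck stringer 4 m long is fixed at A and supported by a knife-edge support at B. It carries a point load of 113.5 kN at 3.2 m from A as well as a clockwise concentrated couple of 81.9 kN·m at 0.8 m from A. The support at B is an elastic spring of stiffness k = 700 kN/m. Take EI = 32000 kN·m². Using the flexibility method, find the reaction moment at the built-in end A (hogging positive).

Release the roller at B. Primary structure: cantilever fixed at A.
Free-end deflection of the primary structure under the applied loading (downward +):
  point load 113.5 at a = 3.2: Pa²(3L − a)/(6EI) = 1705/EI
  clockwise couple 81.9 at a = 0.8: M₀a(2L − a)/(2EI) = 235.9/EI
  δ_0 = 1940/EI
Flexibility coefficient — unit upward force at B: δ_{BB} = L³/(3EI) = 21.33/EI.
With EI = 32000 kN·m²: δ_0 = 0.06064 m and δ_{BB} = 0.000667 m/kN.
Compatibility — the spring shortens by R_B/k under the reaction it provides: δ_0 − R_B·δ_{BB} = R_B/k. With 1/k = 0.001429 m/kN, R_B = δ_0 / (δ_{BB} + 1/k) = 0.06064 / (0.000667 + 0.001429) = 28.94 kN.
Moment equilibrium about A: M_A = Σ(load moments about A) − R_B·L = 445.1 − 28.94×4 = 329.3 kN·m.

M_A = 329.3 kN·m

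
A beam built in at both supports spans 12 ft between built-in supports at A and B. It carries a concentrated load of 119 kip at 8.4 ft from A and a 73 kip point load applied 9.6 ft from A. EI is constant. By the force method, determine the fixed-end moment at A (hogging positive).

M_A = 118 kip·ft

Release both end moments; the primary structure is a simply-supported span AB with redundants M_A and M_B.
End rotations of the released simple span under the applied load (×1/EI):
  at A: point load 119 at a = 8.4: Pab(L + b)/(6LEI) = 779.7/EI
  at B: point load 119 at a = 8.4: Pab(L + a)/(6LEI) = 1020/EI
  at A: point load 73 at a = 9.6: Pab(L + b)/(6LEI) = 336.4/EI
  at B: point load 73 at a = 9.6: Pab(L + a)/(6LEI) = 504.6/EI
  θ_A0 = 1116/EI,  θ_B0 = 1524/EI
Flexibility coefficients: a unit moment at one end gives L/(3EI) there and L/(6EI) at the far end, so f₁₁ = f₂₂ = 4/EI and f₁₂ = f₂₁ = 2/EI.
Compatibility — zero rotation at each built-in end:
  4 M_A + 2 M_B = 1116
  2 M_A + 4 M_B = 1524
Solving the pair gives M_A = 118 kip·ft and M_B = 322 kip·ft (hogging).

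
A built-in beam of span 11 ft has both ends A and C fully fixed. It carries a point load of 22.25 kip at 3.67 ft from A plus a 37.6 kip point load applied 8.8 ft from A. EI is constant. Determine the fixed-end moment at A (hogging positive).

Take the two fixed-end moments M_A, M_C as redundants; the released structure is the simple span AC.
On the primary (simply-supported) span, the end slopes from the loading are:
  at A: point load 22.25 at a = 3.67: Pab(L + b)/(6LEI) = 166.2/EI
  at C: point load 22.25 at a = 3.67: Pab(L + a)/(6LEI) = 133/EI
  at A: point load 37.6 at a = 8.8: Pab(L + b)/(6LEI) = 145.6/EI
  at C: point load 37.6 at a = 8.8: Pab(L + a)/(6LEI) = 218.4/EI
  θ_A0 = 311.8/EI,  θ_C0 = 351.4/EI
Flexibility coefficients: a unit moment at one end gives L/(3EI) there and L/(6EI) at the far end, so f₁₁ = f₂₂ = 3.667/EI and f₁₂ = f₂₁ = 1.833/EI.
Compatibility — zero rotation at each built-in end:
  3.667 M_A + 1.833 M_C = 311.8
  1.833 M_A + 3.667 M_C = 351.4
Solving the pair gives M_A = 49.49 kip·ft and M_C = 71.1 kip·ft (hogging).

M_A = 49.49 kip·ft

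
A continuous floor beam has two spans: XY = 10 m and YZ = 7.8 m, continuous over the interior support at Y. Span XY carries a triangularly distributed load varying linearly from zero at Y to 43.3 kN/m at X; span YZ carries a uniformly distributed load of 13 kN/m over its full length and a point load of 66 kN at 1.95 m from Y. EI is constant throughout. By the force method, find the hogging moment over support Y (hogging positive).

M_Y = 222.2 kN·m

Release continuity at Y by inserting a hinge; the redundant is the internal moment M_Y. The primary structure is two simply-supported spans XY and YZ.
Rotations at Y on the released spans (each span's end-slope, ×1/EI):
  span XY: triangular load, peak 43.3: 7w₀L³/(360EI) = 841.9/EI
  span YZ: UDL 13: wL³/(24EI) = 257/EI
  span YZ: point load 66 at a = 1.95: Pab(L + b)/(6LEI) = 219.6/EI
  relative rotation θ_0 = (841.9 + 476.6)/EI = 1319/EI
A unit hogging moment at Y produces rotation L₁/(3EI) + L₂/(3EI) = 5.933/EI.
Compatibility: M_Y·(L₁+L₂)/(3EI) = θ_0, giving M_Y = 222.2 kN·m (hogging).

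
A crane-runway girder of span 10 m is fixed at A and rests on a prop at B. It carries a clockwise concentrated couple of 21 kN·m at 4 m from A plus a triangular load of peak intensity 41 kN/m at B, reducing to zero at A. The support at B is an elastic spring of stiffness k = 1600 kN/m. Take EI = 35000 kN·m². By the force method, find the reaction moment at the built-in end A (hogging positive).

Choose R_B as the redundant. The primary structure is the cantilever fixed at A.
Free-end deflection of the primary structure under the applied loading (downward +):
  clockwise couple 21 at a = 4: M₀a(2L − a)/(2EI) = 672/EI
  triangular load, peak 41 at the free end: 11w₀L⁴/(120EI) = 37583/EI
  δ_0 = 38255/EI
Tip deflection under a unit load at B: L³/(3EI) = 333.3/EI.
With EI = 35000 kN·m²: δ_0 = 1.093 m and δ_{BB} = 0.009524 m/kN.
Compatibility — the spring shortens by R_B/k under the reaction it provides: δ_0 − R_B·δ_{BB} = R_B/k. With 1/k = 0.000625 m/kN, R_B = δ_0 / (δ_{BB} + 1/k) = 1.093 / (0.009524 + 0.000625) = 107.7 kN.
Moment equilibrium about A: M_A = Σ(load moments about A) − R_B·L = 1388 − 107.7×10 = 310.7 kN·m.

M_A = 310.7 kN·m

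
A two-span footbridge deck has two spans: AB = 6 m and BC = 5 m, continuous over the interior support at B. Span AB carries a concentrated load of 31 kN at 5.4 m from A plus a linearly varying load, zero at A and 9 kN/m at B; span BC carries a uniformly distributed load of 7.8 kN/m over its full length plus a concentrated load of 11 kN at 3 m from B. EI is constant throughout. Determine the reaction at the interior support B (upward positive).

R_B = 82.9 kN

Release continuity at B by inserting a hinge; the redundant is the internal moment M_B. The primary structure is two simply-supported spans AB and BC.
End slopes at the hinge B, treating each span as simply supported:
  span AB: point load 31 at a = 5.4: Pab(L + a)/(6LEI) = 31.81/EI
  span AB: triangular load, peak 9: w₀L³/(45EI) = 43.2/EI
  span BC: UDL 7.8: wL³/(24EI) = 40.62/EI
  span BC: point load 11 at a = 3: Pab(L + b)/(6LEI) = 15.4/EI
  relative rotation θ_0 = (75.01 + 56.02)/EI = 131/EI
A unit hogging moment at B produces rotation L₁/(3EI) + L₂/(3EI) = 3.667/EI.
Compatibility: M_B·(L₁+L₂)/(3EI) = θ_0, giving M_B = 35.74 kN·m (hogging).
Span AB, ΣM about A with M_B applied at B: R_B^{AB}·6 = 275.4 + 35.74, so R_B^{AB} = 51.86 kN and R_A = 58 − 51.86 = 6.144 kN.
Span BC, ΣM about C: R_B^{BC}·5 = 119.5 + 35.74, so R_B^{BC} = 31.05 kN and R_C = 50 − 31.05 = 18.95 kN.
R_B = 51.86 + 31.05 = 82.9 kN.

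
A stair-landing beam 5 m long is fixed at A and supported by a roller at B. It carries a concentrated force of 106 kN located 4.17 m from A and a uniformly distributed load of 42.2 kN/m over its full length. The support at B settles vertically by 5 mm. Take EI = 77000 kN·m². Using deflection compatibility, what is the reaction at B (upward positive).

Choose R_B as the redundant. The primary structure is the cantilever fixed at A.
Deflection at B on the released cantilever, summing each load's contribution:
  point load 106 at a = 4.17: Pa²(3L − a)/(6EI) = 3327/EI
  UDL 42.2: wL⁴/(8EI) = 3297/EI
  δ_0 = 6624/EI
Flexibility coefficient — unit upward force at B: δ_{BB} = L³/(3EI) = 41.67/EI.
With EI = 77000 kN·m²: δ_0 = 0.086025 m and δ_{BB} = 0.000541 m/kN.
Compatibility — the beam at B must follow the support down by 0.005 m: δ_0 − R_B·δ_{BB} = 0.005, so R_B = (0.086025 − 0.005)/0.000541 = 149.7 kN.

R_B = 149.7 kN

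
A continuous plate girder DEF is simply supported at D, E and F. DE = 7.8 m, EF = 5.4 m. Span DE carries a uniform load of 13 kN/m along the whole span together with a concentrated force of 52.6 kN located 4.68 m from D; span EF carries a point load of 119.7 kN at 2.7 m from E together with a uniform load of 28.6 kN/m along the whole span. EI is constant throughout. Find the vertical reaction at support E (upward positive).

Release continuity at E by inserting a hinge; the redundant is the internal moment M_E. The primary structure is two simply-supported spans DE and EF.
Rotations at E on the released spans (each span's end-slope, ×1/EI):
  span DE: UDL 13: wL³/(24EI) = 257/EI
  span DE: point load 52.6 at a = 4.68: Pab(L + a)/(6LEI) = 204.8/EI
  span EF: point load 119.7 at a = 2.7: Pab(L + b)/(6LEI) = 218.2/EI
  span EF: UDL 28.6: wL³/(24EI) = 187.6/EI
  relative rotation θ_0 = (461.9 + 405.8)/EI = 867.7/EI
A unit hogging moment at E produces rotation L₁/(3EI) + L₂/(3EI) = 4.4/EI.
Slope continuity at E: θ_0 = M_E·4.4/EI, so M_E = 867.7/4.4 = 197.2 kN·m (hogging).
Span DE, ΣM about D with M_E applied at E: R_E^{DE}·7.8 = 641.6 + 197.2, so R_E^{DE} = 107.5 kN and R_D = 154 − 107.5 = 46.46 kN.
Span EF, ΣM about F: R_E^{EF}·5.4 = 740.2 + 197.2, so R_E^{EF} = 173.6 kN and R_F = 274.1 − 173.6 = 100.6 kN.
R_E = 107.5 + 173.6 = 281.1 kN.

R_E = 281.1 kN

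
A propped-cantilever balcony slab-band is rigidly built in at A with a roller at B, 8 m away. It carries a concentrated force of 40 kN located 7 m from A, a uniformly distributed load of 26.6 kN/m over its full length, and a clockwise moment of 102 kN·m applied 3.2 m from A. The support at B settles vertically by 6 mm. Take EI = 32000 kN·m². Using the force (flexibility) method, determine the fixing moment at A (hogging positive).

Choose R_B as the redundant. The primary structure is the cantilever fixed at A.
Free-end deflection of the primary structure under the applied loading (downward +):
  point load 40 at a = 7: Pa²(3L − a)/(6EI) = 5553/EI
  UDL 26.6: wL⁴/(8EI) = 13619/EI
  clockwise couple 102 at a = 3.2: M₀a(2L − a)/(2EI) = 2089/EI
  δ_0 = 21261/EI
Tip deflection under a unit load at B: L³/(3EI) = 170.7/EI.
With EI = 32000 kN·m²: δ_0 = 0.66442 m and δ_{BB} = 0.005333 m/kN.
Compatibility — the beam at B must follow the support down by 0.006 m: δ_0 − R_B·δ_{BB} = 0.006, so R_B = (0.66442 − 0.006)/0.005333 = 123.5 kN.
Moment equilibrium about A: M_A = Σ(load moments about A) − R_B·L = 1233 − 123.5×8 = 245.6 kN·m.

M_A = 245.6 kN·m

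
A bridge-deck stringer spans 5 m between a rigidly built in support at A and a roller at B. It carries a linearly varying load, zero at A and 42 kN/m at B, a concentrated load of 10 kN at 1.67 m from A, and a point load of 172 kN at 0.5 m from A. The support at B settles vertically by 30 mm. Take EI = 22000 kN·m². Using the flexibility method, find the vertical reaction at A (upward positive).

R_A = 241.1 kN

Remove the prop at B; the released (primary) structure is a cantilever built in at A.
Deflection at B on the released cantilever, summing each load's contribution:
  triangular load, peak 42 at the free end: 11w₀L⁴/(120EI) = 2406/EI
  point load 10 at a = 1.67: Pa²(3L − a)/(6EI) = 61.96/EI
  point load 172 at a = 0.5: Pa²(3L − a)/(6EI) = 103.9/EI
  δ_0 = 2572/EI
Tip deflection under a unit load at B: L³/(3EI) = 41.67/EI.
With EI = 22000 kN·m²: δ_0 = 0.11691 m and δ_{BB} = 0.001894 m/kN.
Compatibility — the beam at B must follow the support down by 0.03 m: δ_0 − R_B·δ_{BB} = 0.03, so R_B = (0.11691 − 0.03)/0.001894 = 45.89 kN.
Vertical equilibrium: R_A = ΣP − R_B = 287 − 45.89 = 241.1 kN.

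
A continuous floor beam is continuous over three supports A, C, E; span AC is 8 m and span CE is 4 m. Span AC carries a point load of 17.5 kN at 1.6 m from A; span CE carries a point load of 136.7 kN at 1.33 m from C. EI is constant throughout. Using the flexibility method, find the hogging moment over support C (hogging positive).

M_C = 42.69 kN·m

Take M_C as the redundant. Released structure: two simple spans AC and CE with a hinge at C.
Rotations at C on the released spans (each span's end-slope, ×1/EI):
  span AC: point load 17.5 at a = 1.6: Pab(L + a)/(6LEI) = 35.84/EI
  span CE: point load 136.7 at a = 1.33: Pab(L + b)/(6LEI) = 134.9/EI
  relative rotation θ_0 = (35.84 + 134.9)/EI = 170.8/EI
A unit hogging moment at C produces rotation L₁/(3EI) + L₂/(3EI) = 4/EI.
Slope continuity at C: θ_0 = M_C·4/EI, so M_C = 170.8/4 = 42.69 kN·m (hogging).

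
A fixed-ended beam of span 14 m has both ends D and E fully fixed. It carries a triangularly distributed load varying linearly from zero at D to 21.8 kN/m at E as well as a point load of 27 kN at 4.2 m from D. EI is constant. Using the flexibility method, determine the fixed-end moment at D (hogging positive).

Release both end moments; the primary structure is a simply-supported span DE with redundants M_D and M_E.
On the primary (simply-supported) span, the end slopes from the loading are:
  at D: triangular load, peak 21.8: 7w₀L³/(360EI) = 1163/EI
  at E: triangular load, peak 21.8: w₀L³/(45EI) = 1329/EI
  at D: point load 27 at a = 4.2: Pab(L + b)/(6LEI) = 314.9/EI
  at E: point load 27 at a = 4.2: Pab(L + a)/(6LEI) = 240.8/EI
  θ_D0 = 1478/EI,  θ_E0 = 1570/EI
Flexibility coefficients: a unit moment at one end gives L/(3EI) there and L/(6EI) at the far end, so f₁₁ = f₂₂ = 4.667/EI and f₁₂ = f₂₁ = 2.333/EI.
Compatibility — zero rotation at each built-in end:
  4.667 M_D + 2.333 M_E = 1478
  2.333 M_D + 4.667 M_E = 1570
Solving the pair gives M_D = 198 kN·m and M_E = 237.5 kN·m (hogging).

M_D = 198 kN·m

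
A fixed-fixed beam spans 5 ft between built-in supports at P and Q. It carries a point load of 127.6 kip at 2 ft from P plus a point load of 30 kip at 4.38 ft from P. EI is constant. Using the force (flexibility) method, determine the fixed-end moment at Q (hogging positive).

M_Q = 75.52 kip·ft

Release both end moments; the primary structure is a simply-supported span PQ with redundants M_P and M_Q.
Simple-span end rotations at P and Q under the given loads:
  at P: point load 127.6 at a = 2: Pab(L + b)/(6LEI) = 204.2/EI
  at Q: point load 127.6 at a = 2: Pab(L + a)/(6LEI) = 178.6/EI
  at P: point load 30 at a = 4.38: Pab(L + b)/(6LEI) = 15.26/EI
  at Q: point load 30 at a = 4.38: Pab(L + a)/(6LEI) = 25.47/EI
  θ_P0 = 219.4/EI,  θ_Q0 = 204.1/EI
Flexibility coefficients: a unit moment at one end gives L/(3EI) there and L/(6EI) at the far end, so f₁₁ = f₂₂ = 1.667/EI and f₁₂ = f₂₁ = 0.8333/EI.
Compatibility — zero rotation at each built-in end:
  1.667 M_P + 0.8333 M_Q = 219.4
  0.8333 M_P + 1.667 M_Q = 204.1
Solving the pair gives M_P = 93.89 kip·ft and M_Q = 75.52 kip·ft (hogging).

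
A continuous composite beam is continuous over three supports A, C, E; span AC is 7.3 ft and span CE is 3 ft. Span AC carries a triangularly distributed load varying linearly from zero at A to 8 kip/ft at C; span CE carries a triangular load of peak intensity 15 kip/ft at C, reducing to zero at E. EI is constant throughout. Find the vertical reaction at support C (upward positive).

R_C = 45.17 kip

Take M_C as the redundant. Released structure: two simple spans AC and CE with a hinge at C.
Rotations at C on the released spans (each span's end-slope, ×1/EI):
  span AC: triangular load, peak 8: w₀L³/(45EI) = 69.16/EI
  span CE: triangular load, peak 15: w₀L³/(45EI) = 9/EI
  relative rotation θ_0 = (69.16 + 9)/EI = 78.16/EI
A unit hogging moment at C produces rotation L₁/(3EI) + L₂/(3EI) = 3.433/EI.
Compatibility: M_C·(L₁+L₂)/(3EI) = θ_0, giving M_C = 22.76 kip·ft (hogging).
Span AC, ΣM about A with M_C applied at C: R_C^{AC}·7.3 = 142.1 + 22.76, so R_C^{AC} = 22.59 kip and R_A = 29.2 − 22.59 = 6.615 kip.
Span CE, ΣM about E: R_C^{CE}·3 = 45 + 22.76, so R_C^{CE} = 22.59 kip and R_E = 22.5 − 22.59 = -0.08821 kip.
R_C = 22.59 + 22.59 = 45.17 kip.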